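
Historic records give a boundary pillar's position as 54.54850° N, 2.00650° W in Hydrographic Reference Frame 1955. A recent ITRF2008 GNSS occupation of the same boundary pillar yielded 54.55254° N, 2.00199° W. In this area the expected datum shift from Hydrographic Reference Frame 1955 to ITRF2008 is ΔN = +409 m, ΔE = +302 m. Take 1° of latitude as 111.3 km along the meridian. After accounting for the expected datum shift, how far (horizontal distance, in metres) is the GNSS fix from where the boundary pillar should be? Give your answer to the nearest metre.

Observed coordinate differences: Δφ = +0.00404°, Δλ = +0.00451°.
Converting to metres (1° lat = 111300 m, cos φ = 0.580014): observed ΔN = 449.7 m, observed ΔE = 291.1 m.
Subtracting the expected shift leaves a residual of 449.7 − (409) = 40.7 m north and 291.1 − (302) = -10.9 m east.
Residual distance = √(40.7² + (-10.9)²) = 42.1 m.

42 m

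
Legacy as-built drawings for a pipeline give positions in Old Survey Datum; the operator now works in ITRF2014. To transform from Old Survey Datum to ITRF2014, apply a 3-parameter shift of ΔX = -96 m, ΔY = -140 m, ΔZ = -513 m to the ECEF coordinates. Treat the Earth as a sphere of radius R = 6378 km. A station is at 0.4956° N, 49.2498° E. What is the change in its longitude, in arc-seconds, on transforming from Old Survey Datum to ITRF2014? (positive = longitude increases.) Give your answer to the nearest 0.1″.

sin φ = 0.008650, cos φ = 0.999963, sin λ = 0.757563, cos λ = 0.652762.
East component: ΔE = −sin λ·ΔX + cos λ·ΔY = −(0.757563)(-96) + (0.652762)(-140) = -18.66 m.
1° of latitude spans πR/180 = 111317 m; at latitude φ, 1° of longitude spans that × cos φ = 111312.9 m, so Δλ = -18.66 / 111312.9 × 3600 = -0.604″.

Δλ = -0.6″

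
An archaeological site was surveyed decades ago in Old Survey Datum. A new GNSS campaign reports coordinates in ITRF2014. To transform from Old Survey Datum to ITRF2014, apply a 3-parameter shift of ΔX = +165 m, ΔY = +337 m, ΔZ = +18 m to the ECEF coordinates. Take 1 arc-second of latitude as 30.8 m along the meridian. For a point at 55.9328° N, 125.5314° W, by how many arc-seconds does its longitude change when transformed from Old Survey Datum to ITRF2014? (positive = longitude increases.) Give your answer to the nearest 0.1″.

Δλ = -3.6″

sin φ = 0.828381, cos φ = 0.560165, sin λ = -0.813797, cos λ = -0.581149.
East component: ΔE = −sin λ·ΔX + cos λ·ΔY = −(-0.813797)(165) + (-0.581149)(337) = -61.57 m.
1° of latitude spans 3600 × 30.80 = 110880 m; at latitude φ, 1° of longitude spans that × cos φ = 62111.1 m, so Δλ = -61.57 / 62111.1 × 3600 = -3.569″.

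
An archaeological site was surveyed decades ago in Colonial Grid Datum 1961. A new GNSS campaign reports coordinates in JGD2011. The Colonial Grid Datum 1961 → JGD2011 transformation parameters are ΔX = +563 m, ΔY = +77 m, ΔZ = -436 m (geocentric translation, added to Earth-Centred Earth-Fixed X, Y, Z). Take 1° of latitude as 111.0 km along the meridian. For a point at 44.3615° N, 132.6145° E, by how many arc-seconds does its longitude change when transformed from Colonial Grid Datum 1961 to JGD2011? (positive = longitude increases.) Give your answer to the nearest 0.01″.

Δλ = -21.16″

sin φ = 0.699183, cos φ = 0.714943, sin λ = 0.735926, cos λ = -0.677062.
East component: ΔE = −sin λ·ΔX + cos λ·ΔY = −(0.735926)(563) + (-0.677062)(77) = -466.46 m.
1° of latitude spans 111000 m; at latitude φ, 1° of longitude spans that × cos φ = 79358.6 m, so Δλ = -466.46 / 79358.6 × 3600 = -21.160″.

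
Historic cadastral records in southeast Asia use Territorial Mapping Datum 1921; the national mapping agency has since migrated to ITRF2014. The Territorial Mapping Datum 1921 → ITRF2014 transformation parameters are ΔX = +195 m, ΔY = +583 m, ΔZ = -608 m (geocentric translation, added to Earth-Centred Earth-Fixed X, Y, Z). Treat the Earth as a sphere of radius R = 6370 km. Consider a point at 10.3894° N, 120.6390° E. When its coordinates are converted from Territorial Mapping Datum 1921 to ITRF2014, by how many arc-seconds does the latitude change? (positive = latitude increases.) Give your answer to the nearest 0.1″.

sin φ = 0.180337, cos φ = 0.983605, sin λ = 0.860395, cos λ = -0.509627.
North component: ΔN = −sin φ cos λ·ΔX − sin φ sin λ·ΔY + cos φ·ΔZ = −(0.180337)(-0.509627)(195) − (0.180337)(0.860395)(583) + (0.983605)(-608) = -670.57 m.
1° of latitude spans πR/180 = 111177 m, so Δφ = -670.57 / 111177 × 3600 = -21.713″.

Δφ = -21.7″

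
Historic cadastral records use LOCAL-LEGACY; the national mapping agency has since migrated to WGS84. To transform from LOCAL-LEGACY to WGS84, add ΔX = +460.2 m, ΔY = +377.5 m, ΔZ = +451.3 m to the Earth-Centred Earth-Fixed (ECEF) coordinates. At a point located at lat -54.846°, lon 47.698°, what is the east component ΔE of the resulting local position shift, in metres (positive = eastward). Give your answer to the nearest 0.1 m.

ΔE = -86.3 m

At φ = -54.846°, λ = 47.698°: sin φ = -0.817607, cos φ = 0.575776, sin λ = 0.739608, cos λ = 0.673038.
ΔE = −sin λ·ΔX + cos λ·ΔY = −(0.739608)·(460.2) + (0.673038)·(377.5) = -86.30 m.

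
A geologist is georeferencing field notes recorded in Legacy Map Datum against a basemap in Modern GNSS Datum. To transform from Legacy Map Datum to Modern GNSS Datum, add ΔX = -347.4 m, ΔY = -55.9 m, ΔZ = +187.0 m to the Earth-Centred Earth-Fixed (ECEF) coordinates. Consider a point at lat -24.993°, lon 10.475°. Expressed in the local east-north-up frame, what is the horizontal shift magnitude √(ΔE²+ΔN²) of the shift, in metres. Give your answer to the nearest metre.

The local east axis at (φ, λ) is (−sin λ, cos λ, 0), so ΔE = −sin(10.475°)·(-347.4) + cos(10.475°)·(-55.9) = 8.19 m.
The local north axis is (−sin φ cos λ, −sin φ sin λ, cos φ), giving ΔN = -144.333 − 4.294 + 169.489 = 20.86 m.
Horizontal magnitude = √(ΔE² + ΔN²) = √(8.19² + 20.86²) = 22.41 m.

22 m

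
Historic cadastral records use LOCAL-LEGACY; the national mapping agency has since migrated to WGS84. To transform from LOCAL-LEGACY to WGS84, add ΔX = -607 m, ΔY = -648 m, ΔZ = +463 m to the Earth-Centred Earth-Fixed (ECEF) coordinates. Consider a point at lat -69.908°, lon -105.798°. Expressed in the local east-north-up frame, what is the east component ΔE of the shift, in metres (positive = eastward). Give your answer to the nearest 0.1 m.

The local east axis at (φ, λ) is (−sin λ, cos λ, 0), so ΔE = −sin(-105.798°)·(-607) + cos(-105.798°)·(-648) = -407.66 m.

ΔE = -407.7 m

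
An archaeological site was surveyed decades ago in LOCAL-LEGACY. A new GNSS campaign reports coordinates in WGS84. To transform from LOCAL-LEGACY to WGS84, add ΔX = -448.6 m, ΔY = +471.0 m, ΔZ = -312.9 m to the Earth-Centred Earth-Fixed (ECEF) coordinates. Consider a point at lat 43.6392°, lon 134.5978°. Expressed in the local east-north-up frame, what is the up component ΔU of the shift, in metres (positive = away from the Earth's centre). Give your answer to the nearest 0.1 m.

ΔU = 254.7 m

At φ = 43.6392°, λ = 134.5978°: sin φ = 0.690115, cos φ = 0.723700, sin λ = 0.712053, cos λ = -0.702126.
ΔU = cos φ cos λ·ΔX + cos φ sin λ·ΔY + sin φ·ΔZ = (0.723700)(-0.702126)(-448.6) + (0.723700)(0.712053)(471.0) + (0.690115)(-312.9) = 254.72 m.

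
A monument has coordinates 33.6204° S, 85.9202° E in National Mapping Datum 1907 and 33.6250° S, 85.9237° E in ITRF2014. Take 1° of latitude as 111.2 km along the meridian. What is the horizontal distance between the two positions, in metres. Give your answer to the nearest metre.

Δφ = -33.6250° − -33.6204° = -0.0046°; Δλ = 85.9237° − 85.9202° = +0.0035°.
ΔN = Δφ × 111200 = -511.5 m; ΔE = Δλ × 111200 × cos(-33.6204°) = +0.0035 × 111200 × 0.832724 = 324.1 m.
Distance = √(ΔE² + ΔN²) = √(324.1² + (-511.5)²) = 605.6 m.

606 m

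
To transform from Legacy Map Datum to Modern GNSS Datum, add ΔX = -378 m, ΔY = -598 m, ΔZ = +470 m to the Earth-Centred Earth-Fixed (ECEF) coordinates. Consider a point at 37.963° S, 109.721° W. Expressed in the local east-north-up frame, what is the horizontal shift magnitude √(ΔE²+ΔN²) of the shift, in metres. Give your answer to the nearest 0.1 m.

810.1 m

At φ = -37.963°, λ = -109.721°: sin φ = -0.615152, cos φ = 0.788408, sin λ = -0.941347, cos λ = -0.337440.
ΔE = −sin λ·ΔX + cos λ·ΔY = −(-0.941347)·(-378) + (-0.337440)·(-598) = -154.04 m.
ΔN = −sin φ cos λ·ΔX − sin φ sin λ·ΔY + cos φ·ΔZ = −(-0.615152)(-0.337440)(-378) − (-0.615152)(-0.941347)(-598) + (0.788408)(470) = 795.30 m.
Horizontal magnitude = √(ΔE² + ΔN²) = √((-154.04)² + 795.30²) = 810.08 m.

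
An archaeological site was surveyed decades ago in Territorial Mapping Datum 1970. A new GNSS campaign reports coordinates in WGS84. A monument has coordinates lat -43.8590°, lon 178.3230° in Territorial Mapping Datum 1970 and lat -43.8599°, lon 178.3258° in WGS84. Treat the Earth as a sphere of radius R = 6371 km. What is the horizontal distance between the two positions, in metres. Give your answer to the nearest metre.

Δφ = -43.8599° − -43.8590° = -0.0009°; Δλ = 178.3258° − 178.3230° = +0.0028°.
1° along a meridian = πR/180 = 111195 m.
ΔN = Δφ × 111195 = -100.1 m; ΔE = Δλ × 111195 × cos(-43.8590°) = +0.0028 × 111195 × 0.721047 = 224.5 m.
Distance = √(ΔE² + ΔN²) = √(224.5² + (-100.1)²) = 245.8 m.

246 m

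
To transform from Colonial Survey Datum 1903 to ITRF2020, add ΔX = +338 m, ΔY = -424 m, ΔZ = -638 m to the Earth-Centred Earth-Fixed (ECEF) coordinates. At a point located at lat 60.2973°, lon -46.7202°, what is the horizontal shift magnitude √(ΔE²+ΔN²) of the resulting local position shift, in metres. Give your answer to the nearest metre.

At φ = 60.2973°, λ = -46.7202°: sin φ = 0.868608, cos φ = 0.495500, sin λ = -0.728015, cos λ = 0.685562.
ΔE = −sin λ·ΔX + cos λ·ΔY = −(-0.728015)·(338) + (0.685562)·(-424) = -44.61 m.
ΔN = −sin φ cos λ·ΔX − sin φ sin λ·ΔY + cos φ·ΔZ = −(0.868608)(0.685562)(338) − (0.868608)(-0.728015)(-424) + (0.495500)(-638) = -785.52 m.
Horizontal magnitude = √(ΔE² + ΔN²) = √((-44.61)² + (-785.52)²) = 786.79 m.

787 m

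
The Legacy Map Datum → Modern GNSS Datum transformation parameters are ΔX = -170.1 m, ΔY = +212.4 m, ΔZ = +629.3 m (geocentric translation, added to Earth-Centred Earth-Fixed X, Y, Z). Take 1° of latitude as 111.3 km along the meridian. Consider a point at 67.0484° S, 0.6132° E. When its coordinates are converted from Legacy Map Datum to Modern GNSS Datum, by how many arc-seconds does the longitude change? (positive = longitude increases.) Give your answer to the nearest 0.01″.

Δλ = 17.77″

sin φ = -0.920835, cos φ = 0.389953, sin λ = 0.010702, cos λ = 0.999943.
East component: ΔE = −sin λ·ΔX + cos λ·ΔY = −(0.010702)(-170.1) + (0.999943)(212.4) = 214.21 m.
1° of latitude spans 111300 m; at latitude φ, 1° of longitude spans that × cos φ = 43401.8 m, so Δλ = 214.21 / 43401.8 × 3600 = 17.768″.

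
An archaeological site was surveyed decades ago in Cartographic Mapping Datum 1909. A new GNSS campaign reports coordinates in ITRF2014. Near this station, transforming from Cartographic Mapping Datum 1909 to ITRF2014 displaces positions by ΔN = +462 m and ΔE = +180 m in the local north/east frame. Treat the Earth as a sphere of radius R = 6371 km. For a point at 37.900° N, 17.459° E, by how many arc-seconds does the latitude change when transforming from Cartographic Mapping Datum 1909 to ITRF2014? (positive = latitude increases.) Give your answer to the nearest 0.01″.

On a sphere of radius R, 1 rad of latitude = R, so Δφ = ΔN / R = 462.0 / 6371000 = 7.2516e-05 rad = 14.958″.

Δφ = 14.96″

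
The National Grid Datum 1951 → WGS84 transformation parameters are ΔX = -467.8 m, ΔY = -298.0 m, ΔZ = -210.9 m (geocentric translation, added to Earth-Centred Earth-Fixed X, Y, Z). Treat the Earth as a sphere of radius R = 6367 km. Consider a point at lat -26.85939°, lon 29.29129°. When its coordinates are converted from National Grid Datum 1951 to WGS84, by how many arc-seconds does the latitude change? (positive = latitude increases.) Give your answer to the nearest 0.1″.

Δφ = -14.2″

sin φ = -0.451803, cos φ = 0.892118, sin λ = 0.489250, cos λ = 0.872144.
North component: ΔN = −sin φ cos λ·ΔX − sin φ sin λ·ΔY + cos φ·ΔZ = −(-0.451803)(0.872144)(-467.8) − (-0.451803)(0.489250)(-298.0) + (0.892118)(-210.9) = -438.35 m.
1° of latitude spans πR/180 = 111125 m, so Δφ = -438.35 / 111125 × 3600 = -14.201″.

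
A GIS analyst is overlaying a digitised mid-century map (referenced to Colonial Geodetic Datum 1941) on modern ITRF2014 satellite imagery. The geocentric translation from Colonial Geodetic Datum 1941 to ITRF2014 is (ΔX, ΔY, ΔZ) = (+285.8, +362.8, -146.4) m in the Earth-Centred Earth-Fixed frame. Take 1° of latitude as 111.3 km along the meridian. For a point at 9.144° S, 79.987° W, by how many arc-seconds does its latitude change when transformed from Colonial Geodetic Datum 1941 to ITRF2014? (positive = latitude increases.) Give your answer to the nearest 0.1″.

sin φ = -0.158916, cos φ = 0.987292, sin λ = -0.984768, cos λ = 0.173872.
North component: ΔN = −sin φ cos λ·ΔX − sin φ sin λ·ΔY + cos φ·ΔZ = −(-0.158916)(0.173872)(285.8) − (-0.158916)(-0.984768)(362.8) + (0.987292)(-146.4) = -193.42 m.
1° of latitude spans 111300 m, so Δφ = -193.42 / 111300 × 3600 = -6.256″.

Δφ = -6.3″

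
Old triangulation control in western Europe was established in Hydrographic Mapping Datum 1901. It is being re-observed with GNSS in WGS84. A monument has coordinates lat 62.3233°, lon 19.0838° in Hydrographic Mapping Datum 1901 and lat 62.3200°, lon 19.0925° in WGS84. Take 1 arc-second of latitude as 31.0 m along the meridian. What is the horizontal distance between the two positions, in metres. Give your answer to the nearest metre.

Δφ = 62.3200° − 62.3233° = -0.0033°; Δλ = 19.0925° − 19.0838° = +0.0087°.
1° of latitude = 3600 × 31.00 = 111600 m.
ΔN = Δφ × 111600 = -368.3 m; ΔE = Δλ × 111600 × cos(62.3233°) = +0.0087 × 111600 × 0.464482 = 451.0 m.
Distance = √(ΔE² + ΔN²) = √(451.0² + (-368.3)²) = 582.2 m.

582 m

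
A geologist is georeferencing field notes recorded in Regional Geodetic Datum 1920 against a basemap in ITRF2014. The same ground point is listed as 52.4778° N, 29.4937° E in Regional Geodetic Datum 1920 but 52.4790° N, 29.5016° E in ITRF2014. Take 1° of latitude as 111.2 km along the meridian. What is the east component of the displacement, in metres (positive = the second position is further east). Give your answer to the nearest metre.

ΔE = 535 m

Δφ = 52.4790° − 52.4778° = +0.0012°; Δλ = 29.5016° − 29.4937° = +0.0079°.
ΔN = Δφ × 111200 = 133.4 m; ΔE = Δλ × 111200 × cos(52.4778°) = +0.0079 × 111200 × 0.609069 = 535.1 m.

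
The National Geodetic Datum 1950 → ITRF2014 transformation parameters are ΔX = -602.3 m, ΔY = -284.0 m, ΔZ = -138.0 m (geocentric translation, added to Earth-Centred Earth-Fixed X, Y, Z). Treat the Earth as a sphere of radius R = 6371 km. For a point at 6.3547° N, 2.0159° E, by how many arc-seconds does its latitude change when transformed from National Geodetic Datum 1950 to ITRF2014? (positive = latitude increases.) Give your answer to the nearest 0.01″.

Δφ = -2.25″

sin φ = 0.110683, cos φ = 0.993856, sin λ = 0.035177, cos λ = 0.999381.
North component: ΔN = −sin φ cos λ·ΔX − sin φ sin λ·ΔY + cos φ·ΔZ = −(0.110683)(0.999381)(-602.3) − (0.110683)(0.035177)(-284.0) + (0.993856)(-138.0) = -69.42 m.
1° of latitude spans πR/180 = 111195 m, so Δφ = -69.42 / 111195 × 3600 = -2.248″.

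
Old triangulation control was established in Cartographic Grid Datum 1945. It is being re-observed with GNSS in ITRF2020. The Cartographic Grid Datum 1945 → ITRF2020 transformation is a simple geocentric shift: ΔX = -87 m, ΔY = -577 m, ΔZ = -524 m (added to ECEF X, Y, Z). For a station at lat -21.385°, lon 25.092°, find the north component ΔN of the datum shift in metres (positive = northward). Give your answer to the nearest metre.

ΔN = -606 m

The local north axis is (−sin φ cos λ, −sin φ sin λ, cos φ), giving ΔN = -28.729 − 89.222 − 487.923 = -605.87 m.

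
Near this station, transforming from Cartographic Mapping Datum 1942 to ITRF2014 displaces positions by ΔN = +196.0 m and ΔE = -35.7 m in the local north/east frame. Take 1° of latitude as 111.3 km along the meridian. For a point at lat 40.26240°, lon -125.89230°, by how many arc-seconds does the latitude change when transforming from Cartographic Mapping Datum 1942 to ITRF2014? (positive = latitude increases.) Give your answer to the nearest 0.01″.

Δφ = 6.34″

1° of latitude = 111.3 km, so Δφ = 196.0 / 111300 = 0.0017610° = 6.340″.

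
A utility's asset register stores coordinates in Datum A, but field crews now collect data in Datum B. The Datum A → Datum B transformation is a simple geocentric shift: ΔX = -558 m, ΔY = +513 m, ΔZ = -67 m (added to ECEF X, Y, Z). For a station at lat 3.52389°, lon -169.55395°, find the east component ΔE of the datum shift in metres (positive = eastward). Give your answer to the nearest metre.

ΔE = -606 m

At φ = 3.52389°, λ = -169.55395°: sin φ = 0.061465, cos φ = 0.998109, sin λ = -0.181310, cos λ = -0.983426.
ΔE = −sin λ·ΔX + cos λ·ΔY = −(-0.181310)·(-558) + (-0.983426)·(513) = -605.67 m.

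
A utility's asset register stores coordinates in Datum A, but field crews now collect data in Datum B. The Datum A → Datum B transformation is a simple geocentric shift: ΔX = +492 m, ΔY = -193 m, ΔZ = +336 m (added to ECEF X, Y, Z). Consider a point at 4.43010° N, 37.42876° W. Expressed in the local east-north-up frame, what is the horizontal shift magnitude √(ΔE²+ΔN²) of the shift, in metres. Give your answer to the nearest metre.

At φ = 4.43010°, λ = -37.42876°: sin φ = 0.077243, cos φ = 0.997012, sin λ = -0.607775, cos λ = 0.794110.
ΔE = −sin λ·ΔX + cos λ·ΔY = −(-0.607775)·(492) + (0.794110)·(-193) = 145.76 m.
ΔN = −sin φ cos λ·ΔX − sin φ sin λ·ΔY + cos φ·ΔZ = −(0.077243)(0.794110)(492) − (0.077243)(-0.607775)(-193) + (0.997012)(336) = 295.76 m.
Horizontal magnitude = √(ΔE² + ΔN²) = √(145.76² + 295.76²) = 329.72 m.

330 m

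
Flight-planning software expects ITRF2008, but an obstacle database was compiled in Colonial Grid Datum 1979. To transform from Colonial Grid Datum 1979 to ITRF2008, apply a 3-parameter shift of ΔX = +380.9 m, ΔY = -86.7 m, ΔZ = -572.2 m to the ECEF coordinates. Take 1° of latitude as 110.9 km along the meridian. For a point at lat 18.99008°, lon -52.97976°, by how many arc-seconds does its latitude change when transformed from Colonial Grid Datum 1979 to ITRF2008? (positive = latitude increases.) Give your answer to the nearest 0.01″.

Δφ = -20.72″

sin φ = 0.325404, cos φ = 0.945575, sin λ = -0.798423, cos λ = 0.602097.
North component: ΔN = −sin φ cos λ·ΔX − sin φ sin λ·ΔY + cos φ·ΔZ = −(0.325404)(0.602097)(380.9) − (0.325404)(-0.798423)(-86.7) + (0.945575)(-572.2) = -638.21 m.
1° of latitude spans 110900 m, so Δφ = -638.21 / 110900 × 3600 = -20.717″.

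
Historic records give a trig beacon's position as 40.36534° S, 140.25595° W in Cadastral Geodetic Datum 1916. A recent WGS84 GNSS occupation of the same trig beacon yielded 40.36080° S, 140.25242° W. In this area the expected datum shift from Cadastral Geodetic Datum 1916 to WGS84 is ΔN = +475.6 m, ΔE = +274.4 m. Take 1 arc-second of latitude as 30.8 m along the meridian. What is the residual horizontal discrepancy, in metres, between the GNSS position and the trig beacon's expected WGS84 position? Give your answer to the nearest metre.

37 m

Observed coordinate differences: Δφ = +0.00454°, Δλ = +0.00353°.
Converting to metres (1° lat = 110880 m, cos φ = 0.761930): observed ΔN = 503.4 m, observed ΔE = 298.2 m.
Subtracting the expected shift leaves a residual of 503.4 − (475.6) = 27.8 m north and 298.2 − (274.4) = 23.8 m east.
Residual distance = √(27.8² + 23.8²) = 36.6 m.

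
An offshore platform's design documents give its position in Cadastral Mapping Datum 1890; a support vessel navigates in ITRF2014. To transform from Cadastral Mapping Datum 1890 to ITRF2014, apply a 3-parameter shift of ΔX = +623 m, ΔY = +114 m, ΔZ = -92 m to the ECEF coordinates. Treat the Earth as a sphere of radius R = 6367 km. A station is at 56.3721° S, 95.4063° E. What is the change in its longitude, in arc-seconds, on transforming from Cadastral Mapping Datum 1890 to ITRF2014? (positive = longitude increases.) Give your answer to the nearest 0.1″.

sin φ = -0.832652, cos φ = 0.553797, sin λ = 0.995552, cos λ = -0.094218.
East component: ΔE = −sin λ·ΔX + cos λ·ΔY = −(0.995552)(623) + (-0.094218)(114) = -630.97 m.
1° of latitude spans πR/180 = 111125 m; at latitude φ, 1° of longitude spans that × cos φ = 61540.8 m, so Δλ = -630.97 / 61540.8 × 3600 = -36.910″.

Δλ = -36.9″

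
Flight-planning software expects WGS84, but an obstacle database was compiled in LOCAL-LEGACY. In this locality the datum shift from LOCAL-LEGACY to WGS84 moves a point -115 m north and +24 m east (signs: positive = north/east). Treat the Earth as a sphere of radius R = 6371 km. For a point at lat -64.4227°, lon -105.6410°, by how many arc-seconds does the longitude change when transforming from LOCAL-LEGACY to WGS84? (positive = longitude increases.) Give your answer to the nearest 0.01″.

At latitude -64.4227°, cos φ = 0.431728.
One radian of longitude at latitude φ spans R cos φ, so Δλ = ΔE / (R cos φ) = 24.0 / (6371000 × 0.431728) = 8.7256e-06 rad = 1.800″.

Δλ = 1.80″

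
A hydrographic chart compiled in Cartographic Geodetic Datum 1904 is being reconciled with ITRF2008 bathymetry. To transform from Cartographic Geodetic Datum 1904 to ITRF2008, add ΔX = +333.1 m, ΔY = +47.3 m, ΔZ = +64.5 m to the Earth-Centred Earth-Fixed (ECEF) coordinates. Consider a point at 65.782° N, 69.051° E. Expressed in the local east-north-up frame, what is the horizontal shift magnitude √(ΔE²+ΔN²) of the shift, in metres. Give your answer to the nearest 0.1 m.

318.6 m

At φ = 65.782°, λ = 69.051°: sin φ = 0.911991, cos φ = 0.410210, sin λ = 0.933899, cos λ = 0.357537.
ΔE = −sin λ·ΔX + cos λ·ΔY = −(0.933899)·(333.1) + (0.357537)·(47.3) = -294.17 m.
ΔN = −sin φ cos λ·ΔX − sin φ sin λ·ΔY + cos φ·ΔZ = −(0.911991)(0.357537)(333.1) − (0.911991)(0.933899)(47.3) + (0.410210)(64.5) = -122.44 m.
Horizontal magnitude = √(ΔE² + ΔN²) = √((-294.17)² + (-122.44)²) = 318.63 m.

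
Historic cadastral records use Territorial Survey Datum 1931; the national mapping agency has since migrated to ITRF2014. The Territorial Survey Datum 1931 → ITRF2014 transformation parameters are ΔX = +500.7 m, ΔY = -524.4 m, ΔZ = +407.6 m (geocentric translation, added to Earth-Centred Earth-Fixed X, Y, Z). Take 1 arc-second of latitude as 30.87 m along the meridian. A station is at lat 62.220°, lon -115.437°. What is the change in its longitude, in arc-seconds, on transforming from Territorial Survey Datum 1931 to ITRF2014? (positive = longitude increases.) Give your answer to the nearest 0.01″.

Δλ = 47.08″

sin φ = 0.884744, cos φ = 0.466078, sin λ = -0.903058, cos λ = -0.429518.
East component: ΔE = −sin λ·ΔX + cos λ·ΔY = −(-0.903058)(500.7) + (-0.429518)(-524.4) = 677.40 m.
1° of latitude spans 3600 × 30.87 = 111132 m; at latitude φ, 1° of longitude spans that × cos φ = 51796.2 m, so Δλ = 677.40 / 51796.2 × 3600 = 47.082″.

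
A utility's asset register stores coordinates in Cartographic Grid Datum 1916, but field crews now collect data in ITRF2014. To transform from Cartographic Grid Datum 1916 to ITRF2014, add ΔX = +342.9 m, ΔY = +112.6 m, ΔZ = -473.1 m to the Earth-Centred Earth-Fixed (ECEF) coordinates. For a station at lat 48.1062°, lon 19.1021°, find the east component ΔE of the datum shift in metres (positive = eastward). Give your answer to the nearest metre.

ΔE = -6 m

The local east axis at (φ, λ) is (−sin λ, cos λ, 0), so ΔE = −sin(19.1021°)·342.9 + cos(19.1021°)·112.6 = -5.81 m.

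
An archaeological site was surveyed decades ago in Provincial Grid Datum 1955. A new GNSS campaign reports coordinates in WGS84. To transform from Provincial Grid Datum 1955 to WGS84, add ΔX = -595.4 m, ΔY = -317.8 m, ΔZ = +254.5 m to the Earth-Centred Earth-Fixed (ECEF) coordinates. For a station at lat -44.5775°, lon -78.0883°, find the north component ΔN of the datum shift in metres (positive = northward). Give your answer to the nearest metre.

At φ = -44.5775°, λ = -78.0883°: sin φ = -0.701873, cos φ = 0.712302, sin λ = -0.978467, cos λ = 0.206404.
ΔN = −sin φ cos λ·ΔX − sin φ sin λ·ΔY + cos φ·ΔZ = −(-0.701873)(0.206404)(-595.4) − (-0.701873)(-0.978467)(-317.8) + (0.712302)(254.5) = 313.28 m.

ΔN = 313 m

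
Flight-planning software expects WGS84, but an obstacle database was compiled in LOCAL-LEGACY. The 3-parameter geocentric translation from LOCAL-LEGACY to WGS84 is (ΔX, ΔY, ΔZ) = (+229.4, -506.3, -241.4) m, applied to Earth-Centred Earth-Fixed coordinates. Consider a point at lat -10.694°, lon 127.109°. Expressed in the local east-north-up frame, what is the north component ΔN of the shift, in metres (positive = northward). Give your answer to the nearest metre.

ΔN = -338 m

At φ = -10.694°, λ = 127.109°: sin φ = -0.185564, cos φ = 0.982632, sin λ = 0.797489, cos λ = -0.603333.
ΔN = −sin φ cos λ·ΔX − sin φ sin λ·ΔY + cos φ·ΔZ = −(-0.185564)(-0.603333)(229.4) − (-0.185564)(0.797489)(-506.3) + (0.982632)(-241.4) = -337.82 m.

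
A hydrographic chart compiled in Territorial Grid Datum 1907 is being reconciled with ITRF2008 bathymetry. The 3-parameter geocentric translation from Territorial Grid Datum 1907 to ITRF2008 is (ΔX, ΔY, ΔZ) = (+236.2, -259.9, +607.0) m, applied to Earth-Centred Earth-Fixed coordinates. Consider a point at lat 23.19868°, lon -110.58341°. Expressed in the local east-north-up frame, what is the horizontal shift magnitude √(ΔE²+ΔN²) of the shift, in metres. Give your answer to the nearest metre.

The local east axis at (φ, λ) is (−sin λ, cos λ, 0), so ΔE = −sin(-110.58341°)·236.2 + cos(-110.58341°)·(-259.9) = 312.49 m.
The local north axis is (−sin φ cos λ, −sin φ sin λ, cos φ), giving ΔN = 32.712 − 95.844 + 557.921 = 494.79 m.
Horizontal magnitude = √(ΔE² + ΔN²) = √(312.49² + 494.79²) = 585.21 m.

585 m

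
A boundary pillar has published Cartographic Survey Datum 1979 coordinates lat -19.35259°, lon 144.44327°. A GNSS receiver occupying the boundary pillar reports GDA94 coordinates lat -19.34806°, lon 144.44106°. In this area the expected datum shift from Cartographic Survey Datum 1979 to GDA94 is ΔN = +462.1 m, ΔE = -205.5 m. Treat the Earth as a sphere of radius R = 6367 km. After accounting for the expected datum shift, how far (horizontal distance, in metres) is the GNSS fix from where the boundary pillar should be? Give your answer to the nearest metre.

49 m

Observed coordinate differences: Δφ = +0.00453°, Δλ = -0.00221°.
Converting to metres (1° lat = 111125 m, cos φ = 0.943497): observed ΔN = 503.4 m, observed ΔE = -231.7 m.
Subtracting the expected shift leaves a residual of 503.4 − (462.1) = 41.3 m north and -231.7 − (-205.5) = -26.2 m east.
Residual distance = √(41.3² + (-26.2)²) = 48.9 m.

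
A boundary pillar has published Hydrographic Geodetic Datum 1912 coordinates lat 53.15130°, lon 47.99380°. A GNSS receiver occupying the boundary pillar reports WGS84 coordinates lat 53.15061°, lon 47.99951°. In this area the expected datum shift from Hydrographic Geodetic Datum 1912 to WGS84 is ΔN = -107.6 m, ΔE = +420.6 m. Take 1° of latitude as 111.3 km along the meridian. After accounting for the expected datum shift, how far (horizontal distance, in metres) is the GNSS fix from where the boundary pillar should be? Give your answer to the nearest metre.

50 m

Observed coordinate differences: Δφ = -0.00069°, Δλ = +0.00571°.
Converting to metres (1° lat = 111300 m, cos φ = 0.599704): observed ΔN = -76.8 m, observed ΔE = 381.1 m.
Subtracting the expected shift leaves a residual of -76.8 − (-107.6) = 30.8 m north and 381.1 − (420.6) = -39.5 m east.
Residual distance = √(30.8² + (-39.5)²) = 50.1 m.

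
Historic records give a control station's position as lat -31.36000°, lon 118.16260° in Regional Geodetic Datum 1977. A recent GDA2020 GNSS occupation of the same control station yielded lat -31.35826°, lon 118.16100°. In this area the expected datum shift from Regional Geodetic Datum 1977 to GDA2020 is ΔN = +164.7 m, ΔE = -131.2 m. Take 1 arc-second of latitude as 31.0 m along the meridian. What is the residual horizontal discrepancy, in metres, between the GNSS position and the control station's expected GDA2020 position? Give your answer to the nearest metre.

Observed coordinate differences: Δφ = +0.00174°, Δλ = -0.00160°.
Converting to metres (1° lat = 111600 m, cos φ = 0.853914): observed ΔN = 194.2 m, observed ΔE = -152.5 m.
Subtracting the expected shift leaves a residual of 194.2 − (164.7) = 29.5 m north and -152.5 − (-131.2) = -21.3 m east.
Residual distance = √(29.5² + (-21.3)²) = 36.4 m.

36 m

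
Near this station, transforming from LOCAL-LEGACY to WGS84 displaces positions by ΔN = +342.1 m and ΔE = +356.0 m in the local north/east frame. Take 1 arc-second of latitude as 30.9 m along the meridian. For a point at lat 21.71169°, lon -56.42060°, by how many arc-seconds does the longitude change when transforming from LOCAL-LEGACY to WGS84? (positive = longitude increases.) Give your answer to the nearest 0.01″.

Δλ = 12.40″

At latitude 21.71169°, cos φ = 0.929057.
1″ of longitude at this latitude = 30.90 × cos φ = 28.7079 m, so Δλ = 356.0 / 28.7079 = 12.401″.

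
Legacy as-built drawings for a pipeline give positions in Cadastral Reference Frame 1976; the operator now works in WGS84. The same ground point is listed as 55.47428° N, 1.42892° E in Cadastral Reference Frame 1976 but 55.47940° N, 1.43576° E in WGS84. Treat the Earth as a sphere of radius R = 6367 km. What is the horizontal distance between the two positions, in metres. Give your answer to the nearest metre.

714 m

Δφ = 55.47940° − 55.47428° = +0.00512°; Δλ = 1.43576° − 1.42892° = +0.00684°.
1° along a meridian = πR/180 = 111125 m.
ΔN = Δφ × 111125 = 569.0 m; ΔE = Δλ × 111125 × cos(55.47428°) = +0.00684 × 111125 × 0.566776 = 430.8 m.
Distance = √(ΔE² + ΔN²) = √(430.8² + 569.0²) = 713.7 m.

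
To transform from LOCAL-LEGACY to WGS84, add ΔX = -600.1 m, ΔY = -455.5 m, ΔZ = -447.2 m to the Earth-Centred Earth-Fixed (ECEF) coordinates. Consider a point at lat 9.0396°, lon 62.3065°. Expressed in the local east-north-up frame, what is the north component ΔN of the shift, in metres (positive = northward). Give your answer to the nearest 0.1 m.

ΔN = -334.5 m

The local north axis is (−sin φ cos λ, −sin φ sin λ, cos φ), giving ΔN = 43.819 + 63.369 − 441.646 = -334.46 m.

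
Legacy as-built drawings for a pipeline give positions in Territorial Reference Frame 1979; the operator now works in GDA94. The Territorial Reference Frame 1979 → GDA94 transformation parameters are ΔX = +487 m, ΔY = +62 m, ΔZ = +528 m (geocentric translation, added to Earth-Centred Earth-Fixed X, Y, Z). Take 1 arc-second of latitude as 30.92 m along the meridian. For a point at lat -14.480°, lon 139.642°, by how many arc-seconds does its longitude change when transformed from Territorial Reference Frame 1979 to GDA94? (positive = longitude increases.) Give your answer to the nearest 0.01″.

sin φ = -0.250042, cos φ = 0.968235, sin λ = 0.647561, cos λ = -0.762013.
East component: ΔE = −sin λ·ΔX + cos λ·ΔY = −(0.647561)(487) + (-0.762013)(62) = -362.61 m.
1° of latitude spans 3600 × 30.92 = 111312 m; at latitude φ, 1° of longitude spans that × cos φ = 107776.2 m, so Δλ = -362.61 / 107776.2 × 3600 = -12.112″.

Δλ = -12.11″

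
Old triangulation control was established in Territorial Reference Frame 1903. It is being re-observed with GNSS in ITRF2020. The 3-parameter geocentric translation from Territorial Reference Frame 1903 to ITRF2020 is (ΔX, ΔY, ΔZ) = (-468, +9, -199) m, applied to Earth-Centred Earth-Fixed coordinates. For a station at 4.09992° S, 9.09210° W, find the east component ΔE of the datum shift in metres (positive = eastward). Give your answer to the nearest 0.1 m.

ΔE = -65.1 m

The local east axis at (φ, λ) is (−sin λ, cos λ, 0), so ΔE = −sin(-9.09210°)·(-468) + cos(-9.09210°)·9 = -65.07 m.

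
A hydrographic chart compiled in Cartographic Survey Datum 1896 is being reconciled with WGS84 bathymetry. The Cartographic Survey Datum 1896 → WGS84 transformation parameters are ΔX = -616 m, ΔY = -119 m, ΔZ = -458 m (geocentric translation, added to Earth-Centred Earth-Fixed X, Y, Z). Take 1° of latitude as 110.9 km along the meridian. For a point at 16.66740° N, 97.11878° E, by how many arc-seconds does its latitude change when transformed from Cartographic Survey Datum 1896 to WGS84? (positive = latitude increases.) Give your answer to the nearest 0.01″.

Δφ = -13.85″

sin φ = 0.286815, cos φ = 0.957986, sin λ = 0.992291, cos λ = -0.123927.
North component: ΔN = −sin φ cos λ·ΔX − sin φ sin λ·ΔY + cos φ·ΔZ = −(0.286815)(-0.123927)(-616) − (0.286815)(0.992291)(-119) + (0.957986)(-458) = -426.78 m.
1° of latitude spans 110900 m, so Δφ = -426.78 / 110900 × 3600 = -13.854″.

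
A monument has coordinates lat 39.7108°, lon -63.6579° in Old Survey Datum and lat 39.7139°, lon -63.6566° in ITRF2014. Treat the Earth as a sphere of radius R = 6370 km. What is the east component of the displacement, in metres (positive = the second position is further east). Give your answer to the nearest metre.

Δφ = 39.7139° − 39.7108° = +0.0031°; Δλ = -63.6566° − -63.6579° = +0.0013°.
1° along a meridian = πR/180 = 111177 m.
ΔN = Δφ × 111177 = 344.7 m; ΔE = Δλ × 111177 × cos(39.7108°) = +0.0013 × 111177 × 0.769279 = 111.2 m.

ΔE = 111 m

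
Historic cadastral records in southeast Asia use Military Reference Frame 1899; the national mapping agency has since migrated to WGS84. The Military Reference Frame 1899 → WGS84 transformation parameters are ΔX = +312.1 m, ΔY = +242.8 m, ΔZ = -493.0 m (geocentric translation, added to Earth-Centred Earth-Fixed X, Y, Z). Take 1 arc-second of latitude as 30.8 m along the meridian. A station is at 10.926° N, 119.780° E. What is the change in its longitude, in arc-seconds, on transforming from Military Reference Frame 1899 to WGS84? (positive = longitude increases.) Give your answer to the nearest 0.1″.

sin φ = 0.189541, cos φ = 0.981873, sin λ = 0.867939, cos λ = -0.496671.
East component: ΔE = −sin λ·ΔX + cos λ·ΔY = −(0.867939)(312.1) + (-0.496671)(242.8) = -391.48 m.
1° of latitude spans 3600 × 30.80 = 110880 m; at latitude φ, 1° of longitude spans that × cos φ = 108870.1 m, so Δλ = -391.48 / 108870.1 × 3600 = -12.945″.

Δλ = -12.9″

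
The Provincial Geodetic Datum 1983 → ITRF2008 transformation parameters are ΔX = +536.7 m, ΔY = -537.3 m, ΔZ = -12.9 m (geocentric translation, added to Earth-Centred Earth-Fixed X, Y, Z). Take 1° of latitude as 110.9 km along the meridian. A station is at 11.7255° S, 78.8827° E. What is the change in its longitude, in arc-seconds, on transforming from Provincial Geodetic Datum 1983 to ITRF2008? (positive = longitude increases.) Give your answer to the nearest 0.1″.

Δλ = -20.9″

sin φ = -0.203223, cos φ = 0.979132, sin λ = 0.981234, cos λ = 0.192818.
East component: ΔE = −sin λ·ΔX + cos λ·ΔY = −(0.981234)(536.7) + (0.192818)(-537.3) = -630.23 m.
1° of latitude spans 110900 m; at latitude φ, 1° of longitude spans that × cos φ = 108585.8 m, so Δλ = -630.23 / 108585.8 × 3600 = -20.894″.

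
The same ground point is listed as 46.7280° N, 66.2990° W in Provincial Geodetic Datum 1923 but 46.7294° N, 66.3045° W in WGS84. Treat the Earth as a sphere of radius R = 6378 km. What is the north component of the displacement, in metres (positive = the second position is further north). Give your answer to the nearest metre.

ΔN = 156 m

Δφ = 46.7294° − 46.7280° = +0.0014°; Δλ = -66.3045° − -66.2990° = -0.0055°.
1° along a meridian = πR/180 = 111317 m.
ΔN = Δφ × 111317 = 155.8 m; ΔE = Δλ × 111317 × cos(46.7280°) = -0.0055 × 111317 × 0.685463 = -419.7 m.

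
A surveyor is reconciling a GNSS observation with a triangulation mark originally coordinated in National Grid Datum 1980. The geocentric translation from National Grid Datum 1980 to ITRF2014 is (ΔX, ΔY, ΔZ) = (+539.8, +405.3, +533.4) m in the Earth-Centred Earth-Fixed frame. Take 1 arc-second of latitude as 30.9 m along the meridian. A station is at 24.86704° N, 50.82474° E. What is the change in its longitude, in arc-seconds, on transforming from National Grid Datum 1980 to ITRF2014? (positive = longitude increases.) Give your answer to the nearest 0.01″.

Δλ = -5.79″

sin φ = 0.420514, cos φ = 0.907286, sin λ = 0.775217, cos λ = 0.631695.
East component: ΔE = −sin λ·ΔX + cos λ·ΔY = −(0.775217)(539.8) + (0.631695)(405.3) = -162.44 m.
1° of latitude spans 3600 × 30.90 = 111240 m; at latitude φ, 1° of longitude spans that × cos φ = 100926.5 m, so Δλ = -162.44 / 100926.5 × 3600 = -5.794″.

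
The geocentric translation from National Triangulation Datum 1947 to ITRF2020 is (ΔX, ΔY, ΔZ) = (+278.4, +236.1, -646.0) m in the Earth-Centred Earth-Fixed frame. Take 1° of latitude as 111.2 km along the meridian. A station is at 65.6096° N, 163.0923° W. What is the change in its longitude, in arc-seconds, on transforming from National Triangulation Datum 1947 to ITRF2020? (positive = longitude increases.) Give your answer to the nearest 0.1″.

Δλ = -11.4″

sin φ = 0.910753, cos φ = 0.412952, sin λ = -0.290831, cos λ = -0.956775.
East component: ΔE = −sin λ·ΔX + cos λ·ΔY = −(-0.290831)(278.4) + (-0.956775)(236.1) = -144.93 m.
1° of latitude spans 111200 m; at latitude φ, 1° of longitude spans that × cos φ = 45920.2 m, so Δλ = -144.93 / 45920.2 × 3600 = -11.362″.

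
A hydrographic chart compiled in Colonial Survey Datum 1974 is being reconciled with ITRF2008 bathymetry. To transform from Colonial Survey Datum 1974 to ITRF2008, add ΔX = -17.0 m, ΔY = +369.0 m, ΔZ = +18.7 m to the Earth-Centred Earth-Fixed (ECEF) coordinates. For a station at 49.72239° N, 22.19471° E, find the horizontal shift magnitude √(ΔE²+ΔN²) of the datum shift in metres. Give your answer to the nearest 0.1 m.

357.7 m

The local east axis at (φ, λ) is (−sin λ, cos λ, 0), so ΔE = −sin(22.19471°)·(-17.0) + cos(22.19471°)·369.0 = 348.08 m.
The local north axis is (−sin φ cos λ, −sin φ sin λ, cos φ), giving ΔN = 12.009 − 106.345 + 12.089 = -82.25 m.
Horizontal magnitude = √(ΔE² + ΔN²) = √(348.08² + (-82.25)²) = 357.67 m.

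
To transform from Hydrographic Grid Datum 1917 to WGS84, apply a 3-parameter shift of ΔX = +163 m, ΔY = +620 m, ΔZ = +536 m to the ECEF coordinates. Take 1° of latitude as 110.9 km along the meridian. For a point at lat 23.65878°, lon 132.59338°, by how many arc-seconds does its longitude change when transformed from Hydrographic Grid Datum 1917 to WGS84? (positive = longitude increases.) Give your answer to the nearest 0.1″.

Δλ = -19.1″

sin φ = 0.401289, cos φ = 0.915952, sin λ = 0.736175, cos λ = -0.676791.
East component: ΔE = −sin λ·ΔX + cos λ·ΔY = −(0.736175)(163) + (-0.676791)(620) = -539.61 m.
1° of latitude spans 110900 m; at latitude φ, 1° of longitude spans that × cos φ = 101579.0 m, so Δλ = -539.61 / 101579.0 × 3600 = -19.124″.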